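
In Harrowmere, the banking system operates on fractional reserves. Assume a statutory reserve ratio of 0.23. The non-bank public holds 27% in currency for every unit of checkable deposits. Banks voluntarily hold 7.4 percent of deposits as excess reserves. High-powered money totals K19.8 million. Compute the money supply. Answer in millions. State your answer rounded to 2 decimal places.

The money multiplier is m = (1 + c) / (rr + e + c) = (1 + 0.27) / (0.23 + 0.074 + 0.27) ≈ 2.21254.
So M = m × MB = 2.21254 × 19.8 ≈ 43.8083 million.

K43.81 million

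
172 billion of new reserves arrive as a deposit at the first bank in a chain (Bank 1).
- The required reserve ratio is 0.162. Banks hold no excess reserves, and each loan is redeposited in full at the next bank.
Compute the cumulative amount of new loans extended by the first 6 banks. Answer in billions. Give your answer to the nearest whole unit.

582 billion

Bank i lends (1 − rr)^i of the original deposit: Bank 1 lends 172·0.8380 = 144.1360, Bank 2 lends 172·0.8380² ≈ 120.7860, and so on.
Summing a geometric series: total = 172·[0.8380·(1 − 0.8380^6) / (1 − 0.8380)] ≈ 581.6072 billion.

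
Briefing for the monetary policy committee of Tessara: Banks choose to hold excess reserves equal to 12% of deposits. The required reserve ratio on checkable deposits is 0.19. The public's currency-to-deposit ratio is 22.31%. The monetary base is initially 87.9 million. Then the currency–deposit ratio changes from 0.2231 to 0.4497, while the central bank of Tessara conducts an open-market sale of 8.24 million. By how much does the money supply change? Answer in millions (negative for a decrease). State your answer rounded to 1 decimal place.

Before: m₁ = (1 + 0.2231) / (0.19 + 0.12 + 0.2231) ≈ 2.2943, MB₁ = 87.9, so M₁ = 2.2943 × 87.9 ≈ 201.669 million.
After: m₂ = (1 + 0.4497) / (0.19 + 0.12 + 0.4497) ≈ 1.9083, MB₂ = 87.9 − 8.24 = 79.66, so M₂ = 1.9083 × 79.66 ≈ 152.0152 million.
ΔM = M₂ − M₁ = 152.0152 − 201.669 = -49.6538 million.

-49.7 million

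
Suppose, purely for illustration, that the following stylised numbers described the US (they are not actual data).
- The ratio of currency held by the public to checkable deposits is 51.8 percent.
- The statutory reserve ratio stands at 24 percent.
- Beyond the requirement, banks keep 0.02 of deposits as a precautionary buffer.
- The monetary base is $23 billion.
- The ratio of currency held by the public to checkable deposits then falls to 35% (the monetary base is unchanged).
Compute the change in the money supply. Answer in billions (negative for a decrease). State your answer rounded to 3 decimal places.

Initially m₁ = (1 + 0.518) / (0.24 + 0.02 + 0.518) ≈ 1.951157, so M₁ = 1.951157 × 23 ≈ 44.8766 billion.
After the change m₂ = (1 + 0.35) / (0.24 + 0.02 + 0.35) ≈ 2.213115, so M₂ = 2.213115 × 23 ≈ 50.9016 billion.
ΔM = M₂ − M₁ = 50.9016 − 44.8766 = 6.025 billion.

$6.025 billion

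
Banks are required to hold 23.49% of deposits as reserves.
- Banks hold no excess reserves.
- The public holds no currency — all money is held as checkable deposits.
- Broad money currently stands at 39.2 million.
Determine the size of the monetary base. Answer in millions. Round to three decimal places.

With no currency drain and no excess reserves, the money multiplier is m = 1/rr = 1/0.2349 ≈ 4.257131.
The monetary base is MB = M / m = 39.2 / 4.257131 ≈ 9.2081 million.

9.208 million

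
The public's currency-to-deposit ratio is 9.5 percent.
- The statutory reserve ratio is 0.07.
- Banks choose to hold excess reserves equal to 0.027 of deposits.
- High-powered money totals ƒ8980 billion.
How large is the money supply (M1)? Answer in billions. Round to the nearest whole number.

The money multiplier is m = (1 + c) / (rr + e + c) = (1 + 0.095) / (0.07 + 0.027 + 0.095) ≈ 5.70312.
So M = m × MB = 5.70312 × 8980 = 51214.0176 billion.

ƒ51214 billion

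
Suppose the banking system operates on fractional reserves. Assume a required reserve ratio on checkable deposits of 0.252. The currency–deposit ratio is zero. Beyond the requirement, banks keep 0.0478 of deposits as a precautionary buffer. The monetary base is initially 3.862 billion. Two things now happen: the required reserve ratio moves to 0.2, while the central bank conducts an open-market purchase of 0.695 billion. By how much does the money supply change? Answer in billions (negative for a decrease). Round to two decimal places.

5.51 billion

Before: m₁ = 1 / (0.252 + 0.0478) ≈ 3.3356, MB₁ = 3.862, so M₁ = 3.3356 × 3.862 ≈ 12.8821 billion.
After: m₂ = 1 / (0.2 + 0.0478) ≈ 4.0355, MB₂ = 3.862 + 0.695 = 4.557, so M₂ = 4.0355 × 4.557 ≈ 18.3898 billion.
ΔM = M₂ − M₁ = 18.3898 − 12.8821 = 5.5077 billion.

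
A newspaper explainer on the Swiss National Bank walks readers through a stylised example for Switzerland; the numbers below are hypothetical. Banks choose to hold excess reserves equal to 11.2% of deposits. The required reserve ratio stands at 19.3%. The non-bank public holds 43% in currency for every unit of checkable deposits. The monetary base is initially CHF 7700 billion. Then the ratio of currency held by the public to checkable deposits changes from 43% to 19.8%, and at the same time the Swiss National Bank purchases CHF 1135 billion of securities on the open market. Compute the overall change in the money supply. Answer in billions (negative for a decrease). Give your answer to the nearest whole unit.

Before: m₁ = (1 + 0.43) / (0.193 + 0.112 + 0.43) ≈ 1.94558, MB₁ = 7700, so M₁ = 1.94558 × 7700 = 14980.966 billion.
After: m₂ = (1 + 0.198) / (0.193 + 0.112 + 0.198) ≈ 2.38171, MB₂ = 7700 + 1135 = 8835, so M₂ = 2.38171 × 8835 ≈ 21042.4078 billion.
ΔM = M₂ − M₁ = 21042.4078 − 14980.966 = 6061.4418 billion.

CHF 6061 billion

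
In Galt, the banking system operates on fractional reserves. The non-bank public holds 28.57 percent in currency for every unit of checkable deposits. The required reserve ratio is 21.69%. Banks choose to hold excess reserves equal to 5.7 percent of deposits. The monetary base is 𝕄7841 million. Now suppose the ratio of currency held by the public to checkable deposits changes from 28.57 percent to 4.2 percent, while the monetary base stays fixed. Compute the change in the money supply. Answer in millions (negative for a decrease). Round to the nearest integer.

Initially m₁ = (1 + 0.2857) / (0.2169 + 0.057 + 0.2857) ≈ 2.29753, so M₁ = 2.29753 × 7841 ≈ 18014.9327 million.
After the change m₂ = (1 + 0.042) / (0.2169 + 0.057 + 0.042) ≈ 3.29851, so M₂ = 3.29851 × 7841 ≈ 25863.6169 million.
ΔM = M₂ − M₁ = 25863.6169 − 18014.9327 = 7848.6842 million.

𝕄7849 million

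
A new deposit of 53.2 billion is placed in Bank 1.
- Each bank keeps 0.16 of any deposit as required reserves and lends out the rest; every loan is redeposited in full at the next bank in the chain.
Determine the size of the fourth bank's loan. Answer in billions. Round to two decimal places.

26.49 billion

Each bank lends a fraction (1 − rr) = 0.8400 of the deposit it receives, so Bank 4 receives 53.2·0.8400^3 and lends 53.2·0.8400^4 ≈ 26.4868 billion.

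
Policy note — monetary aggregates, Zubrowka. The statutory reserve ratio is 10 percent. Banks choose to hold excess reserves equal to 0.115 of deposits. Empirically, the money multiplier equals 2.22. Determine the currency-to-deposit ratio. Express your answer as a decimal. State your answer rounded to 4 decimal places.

0.4284

Using m = 2.22. From m = (1 + c)/(c + rr + e), rearranging gives 1 + c = m·(c + rr + e), so c·(1 − m) = m·(rr + e) − 1.
Hence c = [m·(rr + e) − 1]/(1 − m) = [2.22 × (0.1 + 0.115) − 1] / (1 − 2.22) ≈ 0.428443.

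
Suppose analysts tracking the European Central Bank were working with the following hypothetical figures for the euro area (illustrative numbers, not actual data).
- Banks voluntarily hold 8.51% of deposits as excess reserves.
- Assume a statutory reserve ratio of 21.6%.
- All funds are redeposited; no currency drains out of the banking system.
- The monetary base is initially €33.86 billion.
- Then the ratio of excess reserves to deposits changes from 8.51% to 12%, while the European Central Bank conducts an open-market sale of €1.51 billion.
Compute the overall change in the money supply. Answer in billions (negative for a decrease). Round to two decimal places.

Before: m₁ = 1 / (0.216 + 0.0851) ≈ 3.32116, MB₁ = 33.86, so M₁ = 3.32116 × 33.86 ≈ 112.4545 billion.
After: m₂ = 1 / (0.216 + 0.12) ≈ 2.97619, MB₂ = 33.86 − 1.51 = 32.35, so M₂ = 2.97619 × 32.35 ≈ 96.2797 billion.
ΔM = M₂ − M₁ = 96.2797 − 112.4545 = -16.1748 billion.

-16.17 billion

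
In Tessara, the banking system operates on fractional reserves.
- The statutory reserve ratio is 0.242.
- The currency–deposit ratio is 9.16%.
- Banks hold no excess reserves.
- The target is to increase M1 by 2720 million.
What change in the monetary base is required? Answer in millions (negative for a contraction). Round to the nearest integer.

831 million

The money multiplier is m = (1 + c) / (rr + c) = (1 + 0.0916) / (0.242 + 0.0916) ≈ 3.27218.
ΔMB = ΔM / m = (+2720) / 3.27218 ≈ 831.2501 million.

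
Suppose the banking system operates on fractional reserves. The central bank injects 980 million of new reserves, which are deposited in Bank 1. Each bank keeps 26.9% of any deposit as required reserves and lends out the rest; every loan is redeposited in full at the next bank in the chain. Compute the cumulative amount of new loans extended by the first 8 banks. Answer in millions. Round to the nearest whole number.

2446 million

Bank i lends (1 − rr)^i of the original deposit: Bank 1 lends 980·0.7310 = 716.3800, Bank 2 lends 980·0.7310² ≈ 523.6738, and so on.
Summing a geometric series: total = 980·[0.7310·(1 − 0.7310^8) / (1 − 0.7310)] ≈ 2445.9875 million.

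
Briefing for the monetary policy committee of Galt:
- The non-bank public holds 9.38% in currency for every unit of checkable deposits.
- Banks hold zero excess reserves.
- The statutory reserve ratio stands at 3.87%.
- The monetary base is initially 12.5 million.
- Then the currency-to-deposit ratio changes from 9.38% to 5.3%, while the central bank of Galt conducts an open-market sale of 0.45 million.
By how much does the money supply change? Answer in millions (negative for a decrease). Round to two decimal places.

35.18 million

Before: m₁ = (1 + 0.0938) / (0.0387 + 0.0938) ≈ 8.25509, MB₁ = 12.5, so M₁ = 8.25509 × 12.5 ≈ 103.1886 million.
After: m₂ = (1 + 0.053) / (0.0387 + 0.053) ≈ 11.48310, MB₂ = 12.5 − 0.45 = 12.05, so M₂ = 11.48310 × 12.05 ≈ 138.3714 million.
ΔM = M₂ − M₁ = 138.3714 − 103.1886 = 35.1828 million.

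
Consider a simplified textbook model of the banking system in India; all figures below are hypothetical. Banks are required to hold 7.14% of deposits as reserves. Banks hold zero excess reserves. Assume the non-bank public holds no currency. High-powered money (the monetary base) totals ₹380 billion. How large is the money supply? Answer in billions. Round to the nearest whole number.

₹5322 billion

With no currency drain or excess reserves, the money multiplier is m = 1/rr = 1/0.0714 ≈ 14.0056.
Money supply M = m × MB = 14.0056 × 380 = 5322.128 billion.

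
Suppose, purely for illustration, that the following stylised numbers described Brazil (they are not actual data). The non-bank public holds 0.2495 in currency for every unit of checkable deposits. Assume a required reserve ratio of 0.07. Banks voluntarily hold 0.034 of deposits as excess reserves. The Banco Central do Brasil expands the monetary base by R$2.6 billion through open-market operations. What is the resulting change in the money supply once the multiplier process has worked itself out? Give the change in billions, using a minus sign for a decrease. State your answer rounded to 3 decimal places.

The money multiplier is m = (1 + c) / (rr + e + c) = (1 + 0.2495) / (0.07 + 0.034 + 0.2495) ≈ 3.53465.
The purchase adds 2.6 billion of base, so ΔM = m × ΔMB = 3.53465 × (+2.6) ≈ 9.1901 billion.

R$9.190 billion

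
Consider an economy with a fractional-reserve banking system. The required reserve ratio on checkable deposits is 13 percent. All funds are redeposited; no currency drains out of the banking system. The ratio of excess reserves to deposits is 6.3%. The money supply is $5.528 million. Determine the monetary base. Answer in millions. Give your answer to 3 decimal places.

$1.067 million

The money multiplier is m = 1 / (rr + e) = 1 / (0.13 + 0.063) ≈ 5.18135.
MB = M / m = 5.528 / 5.18135 ≈ 1.0669 million.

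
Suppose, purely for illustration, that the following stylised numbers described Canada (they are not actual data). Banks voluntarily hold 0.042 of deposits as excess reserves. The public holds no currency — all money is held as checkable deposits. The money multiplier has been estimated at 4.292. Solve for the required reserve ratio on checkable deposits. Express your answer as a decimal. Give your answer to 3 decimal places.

0.191

Using m = 4.292. Since m = (1 + c)/(c + rr + e), the denominator satisfies c + rr + e = (1 + c)/m = (1 + 0) / 4.292 ≈ 0.232992.
With c = 0 and e = 0.042, the required reserve ratio on checkable deposits is 0.232992 − 0 − 0.042 = 0.190992.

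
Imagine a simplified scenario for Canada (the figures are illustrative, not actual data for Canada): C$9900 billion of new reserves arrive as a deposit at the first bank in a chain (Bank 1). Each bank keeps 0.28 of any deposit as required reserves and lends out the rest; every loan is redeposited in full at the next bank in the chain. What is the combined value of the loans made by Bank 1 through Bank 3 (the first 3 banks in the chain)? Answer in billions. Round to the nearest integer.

C$15955 billion

Bank i lends (1 − rr)^i of the original deposit: Bank 1 lends 9900·0.7200 = 7128.0000, Bank 2 lends 9900·0.7200² = 5132.1600, and so on.
Summing a geometric series: total = 9900·[0.7200·(1 − 0.7200^3) / (1 − 0.7200)] = 15955.3152 billion.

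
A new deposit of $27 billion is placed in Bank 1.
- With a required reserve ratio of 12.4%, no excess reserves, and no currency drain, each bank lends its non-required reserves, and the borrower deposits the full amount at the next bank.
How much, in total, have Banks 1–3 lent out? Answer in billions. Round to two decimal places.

Bank i lends (1 − rr)^i of the original deposit: Bank 1 lends 27·0.8760 = 23.6520, Bank 2 lends 27·0.8760² ≈ 20.7192, and so on.
Summing a geometric series: total = 27·[0.8760·(1 − 0.8760^3) / (1 − 0.8760)] ≈ 62.5211 billion.

$62.52 billion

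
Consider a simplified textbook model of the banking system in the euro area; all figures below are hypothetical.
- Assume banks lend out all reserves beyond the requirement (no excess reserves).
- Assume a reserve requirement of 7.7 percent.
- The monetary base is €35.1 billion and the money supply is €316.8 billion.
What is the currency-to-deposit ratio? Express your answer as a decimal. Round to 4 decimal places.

Using m = M/MB = 316.8/35.1 ≈ 9.025641. From m = (1 + c)/(c + rr + e), rearranging gives 1 + c = m·(c + rr + e), so c·(1 − m) = m·(rr + e) − 1.
Hence c = [m·(rr + e) − 1]/(1 − m) = [9.025641 × (0.077 + 0) − 1] / (1 − 9.025641) ≈ 0.038006.

0.0380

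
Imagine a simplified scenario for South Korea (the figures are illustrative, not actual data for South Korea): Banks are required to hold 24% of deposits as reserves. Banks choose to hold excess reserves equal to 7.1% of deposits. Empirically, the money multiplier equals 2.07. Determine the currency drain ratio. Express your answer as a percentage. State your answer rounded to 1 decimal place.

33.3%

Using m = 2.07. From m = (1 + c)/(c + rr + e), rearranging gives 1 + c = m·(c + rr + e), so c·(1 − m) = m·(rr + e) − 1.
Hence c = [m·(rr + e) − 1]/(1 − m) = [2.07 × (0.24 + 0.071) − 1] / (1 − 2.07) ≈ 0.332925.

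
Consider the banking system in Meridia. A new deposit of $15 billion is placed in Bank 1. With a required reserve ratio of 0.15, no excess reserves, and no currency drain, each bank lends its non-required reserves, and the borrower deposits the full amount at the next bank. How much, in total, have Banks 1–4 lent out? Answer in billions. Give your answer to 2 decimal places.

$40.63 billion

Bank i lends (1 − rr)^i of the original deposit: Bank 1 lends 15·0.8500 = 12.7500, Bank 2 lends 15·0.8500² = 10.8375, and so on.
Summing a geometric series: total = 15·[0.8500·(1 − 0.8500^4) / (1 − 0.8500)] ≈ 40.6295 billion.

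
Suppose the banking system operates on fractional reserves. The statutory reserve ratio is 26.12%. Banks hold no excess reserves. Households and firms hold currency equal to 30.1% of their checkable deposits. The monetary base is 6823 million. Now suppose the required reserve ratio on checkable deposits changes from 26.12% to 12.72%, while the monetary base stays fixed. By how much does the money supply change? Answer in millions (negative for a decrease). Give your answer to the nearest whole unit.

4941 million

Initially m₁ = (1 + 0.301) / (0.2612 + 0.301) ≈ 2.31412, so M₁ = 2.31412 × 6823 ≈ 15789.2408 million.
After the change m₂ = (1 + 0.301) / (0.1272 + 0.301) ≈ 3.03830, so M₂ = 3.03830 × 6823 = 20730.3209 million.
ΔM = M₂ − M₁ = 20730.3209 − 15789.2408 = 4941.0801 million.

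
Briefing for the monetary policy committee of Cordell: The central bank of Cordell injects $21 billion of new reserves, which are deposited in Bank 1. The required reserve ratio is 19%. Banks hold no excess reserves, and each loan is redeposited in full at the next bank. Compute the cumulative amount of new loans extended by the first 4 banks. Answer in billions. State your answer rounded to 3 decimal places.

Bank i lends (1 − rr)^i of the original deposit: Bank 1 lends 21·0.8100 = 17.0100, Bank 2 lends 21·0.8100² = 13.7781, and so on.
Summing a geometric series: total = 21·[0.8100·(1 − 0.8100^4) / (1 − 0.8100)] ≈ 50.9882 billion.

$50.988 billion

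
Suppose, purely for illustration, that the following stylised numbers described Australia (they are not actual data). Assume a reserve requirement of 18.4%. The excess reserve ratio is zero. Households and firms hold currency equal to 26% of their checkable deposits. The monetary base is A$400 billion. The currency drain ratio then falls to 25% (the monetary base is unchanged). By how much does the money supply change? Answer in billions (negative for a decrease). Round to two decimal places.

A$16.94 billion

Initially m₁ = (1 + 0.26) / (0.184 + 0.26) ≈ 2.837838, so M₁ = 2.837838 × 400 = 1135.1352 billion.
After the change m₂ = (1 + 0.25) / (0.184 + 0.25) ≈ 2.880184, so M₂ = 2.880184 × 400 = 1152.0736 billion.
ΔM = M₂ − M₁ = 1152.0736 − 1135.1352 = 16.9384 billion.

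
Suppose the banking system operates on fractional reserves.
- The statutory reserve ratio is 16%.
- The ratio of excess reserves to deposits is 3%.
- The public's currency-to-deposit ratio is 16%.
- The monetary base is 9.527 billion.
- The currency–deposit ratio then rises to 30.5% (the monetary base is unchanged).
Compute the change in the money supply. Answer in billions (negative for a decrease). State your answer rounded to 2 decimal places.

Initially m₁ = (1 + 0.16) / (0.16 + 0.03 + 0.16) ≈ 3.3143, so M₁ = 3.3143 × 9.527 ≈ 31.5753 billion.
After the change m₂ = (1 + 0.305) / (0.16 + 0.03 + 0.305) ≈ 2.6364, so M₂ = 2.6364 × 9.527 ≈ 25.117 billion.
ΔM = M₂ − M₁ = 25.117 − 31.5753 = -6.4583 billion.

-6.46 billion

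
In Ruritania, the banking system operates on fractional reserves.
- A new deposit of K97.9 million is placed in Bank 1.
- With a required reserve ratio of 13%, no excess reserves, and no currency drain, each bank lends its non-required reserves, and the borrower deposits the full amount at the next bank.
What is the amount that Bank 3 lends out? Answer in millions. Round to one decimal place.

K64.5 million

Each bank lends a fraction (1 − rr) = 0.8700 of the deposit it receives, so Bank 3 receives 97.9·0.8700^2 and lends 97.9·0.8700^3 ≈ 64.4674 million.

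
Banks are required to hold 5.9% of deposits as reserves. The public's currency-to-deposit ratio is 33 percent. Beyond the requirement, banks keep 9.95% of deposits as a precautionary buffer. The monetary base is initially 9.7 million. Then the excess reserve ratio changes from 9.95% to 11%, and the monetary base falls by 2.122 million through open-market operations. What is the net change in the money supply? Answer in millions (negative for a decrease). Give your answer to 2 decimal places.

Before: m₁ = (1 + 0.33) / (0.059 + 0.0995 + 0.33) ≈ 2.7226, MB₁ = 9.7, so M₁ = 2.7226 × 9.7 ≈ 26.4092 million.
After: m₂ = (1 + 0.33) / (0.059 + 0.11 + 0.33) ≈ 2.6653, MB₂ = 9.7 − 2.122 = 7.578, so M₂ = 2.6653 × 7.578 ≈ 20.1976 million.
ΔM = M₂ − M₁ = 20.1976 − 26.4092 = -6.2116 million.

-6.21 million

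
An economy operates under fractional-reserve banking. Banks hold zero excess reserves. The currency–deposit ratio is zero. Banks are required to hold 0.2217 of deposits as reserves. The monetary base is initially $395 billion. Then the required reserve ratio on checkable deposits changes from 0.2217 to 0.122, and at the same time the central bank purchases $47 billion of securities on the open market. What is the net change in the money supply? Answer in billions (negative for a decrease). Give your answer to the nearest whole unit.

$1841 billion

Before: m₁ = 1 / (0.2217) ≈ 4.5106, MB₁ = 395, so M₁ = 4.5106 × 395 = 1781.687 billion.
After: m₂ = 1 / (0.122) ≈ 8.1967, MB₂ = 395 + 47 = 442, so M₂ = 8.1967 × 442 = 3622.9414 billion.
ΔM = M₂ − M₁ = 3622.9414 − 1781.687 = 1841.2544 billion.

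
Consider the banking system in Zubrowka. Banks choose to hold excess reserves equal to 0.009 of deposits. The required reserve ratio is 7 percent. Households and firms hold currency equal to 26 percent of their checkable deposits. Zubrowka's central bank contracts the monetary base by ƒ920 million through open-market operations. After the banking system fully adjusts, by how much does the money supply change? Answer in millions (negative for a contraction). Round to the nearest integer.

-3419 million

The money multiplier is m = (1 + c) / (rr + e + c) = (1 + 0.26) / (0.07 + 0.009 + 0.26) ≈ 3.7168.
The sale removes 920 million of base, so ΔM = m × ΔMB = 3.7168 × (−920) = -3419.456 million.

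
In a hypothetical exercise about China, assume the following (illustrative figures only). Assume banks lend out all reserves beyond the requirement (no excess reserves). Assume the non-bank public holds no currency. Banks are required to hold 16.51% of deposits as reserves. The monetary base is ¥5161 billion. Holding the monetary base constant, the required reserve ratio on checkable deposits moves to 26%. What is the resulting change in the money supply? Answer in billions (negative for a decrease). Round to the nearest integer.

Initially m₁ = 1 / (0.1651) ≈ 6.05694, so M₁ = 6.05694 × 5161 ≈ 31259.8673 billion.
After the change m₂ = 1 / (0.26) ≈ 3.84615, so M₂ = 3.84615 × 5161 ≈ 19849.9801 billion.
ΔM = M₂ − M₁ = 19849.9801 − 31259.8673 = -11409.8872 billion.

-11410 billion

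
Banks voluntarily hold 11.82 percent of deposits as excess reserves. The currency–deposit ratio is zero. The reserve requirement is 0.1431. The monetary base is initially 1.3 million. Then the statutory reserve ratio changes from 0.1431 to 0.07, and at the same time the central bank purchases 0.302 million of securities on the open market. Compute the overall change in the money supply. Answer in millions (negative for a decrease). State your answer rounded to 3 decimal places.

3.537 million

Before: m₁ = 1 / (0.1431 + 0.1182) ≈ 3.82702, MB₁ = 1.3, so M₁ = 3.82702 × 1.3 ≈ 4.9751 million.
After: m₂ = 1 / (0.07 + 0.1182) ≈ 5.31350, MB₂ = 1.3 + 0.302 = 1.602, so M₂ = 5.31350 × 1.602 ≈ 8.5122 million.
ΔM = M₂ − M₁ = 8.5122 − 4.9751 = 3.5371 million.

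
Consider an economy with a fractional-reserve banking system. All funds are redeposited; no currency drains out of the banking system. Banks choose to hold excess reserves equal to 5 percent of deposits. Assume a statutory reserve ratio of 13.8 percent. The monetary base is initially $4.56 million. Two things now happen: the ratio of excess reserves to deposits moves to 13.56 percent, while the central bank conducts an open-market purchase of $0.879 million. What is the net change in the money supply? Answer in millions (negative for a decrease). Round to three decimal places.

-4.376 million

Before: m₁ = 1 / (0.138 + 0.05) ≈ 5.31915, MB₁ = 4.56, so M₁ = 5.31915 × 4.56 ≈ 24.2553 million.
After: m₂ = 1 / (0.138 + 0.1356) ≈ 3.65497, MB₂ = 4.56 + 0.879 = 5.439, so M₂ = 3.65497 × 5.439 ≈ 19.8794 million.
ΔM = M₂ − M₁ = 19.8794 − 24.2553 = -4.3759 million.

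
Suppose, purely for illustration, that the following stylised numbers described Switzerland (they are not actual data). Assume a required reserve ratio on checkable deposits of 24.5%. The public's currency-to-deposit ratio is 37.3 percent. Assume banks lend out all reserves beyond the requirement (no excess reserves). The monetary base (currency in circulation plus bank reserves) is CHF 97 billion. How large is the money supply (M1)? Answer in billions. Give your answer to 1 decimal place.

The money multiplier is m = (1 + c) / (rr + c) = (1 + 0.373) / (0.245 + 0.373) ≈ 2.2217.
So M = m × MB = 2.2217 × 97 = 215.5049 billion.

CHF 215.5 billion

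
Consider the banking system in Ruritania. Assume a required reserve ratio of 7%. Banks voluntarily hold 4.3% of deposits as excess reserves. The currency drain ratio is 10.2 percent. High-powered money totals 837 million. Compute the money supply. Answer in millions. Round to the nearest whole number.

4290 million

The money multiplier is m = (1 + c) / (rr + e + c) = (1 + 0.102) / (0.07 + 0.043 + 0.102) ≈ 5.1256.
So M = m × MB = 5.1256 × 837 = 4290.1272 million.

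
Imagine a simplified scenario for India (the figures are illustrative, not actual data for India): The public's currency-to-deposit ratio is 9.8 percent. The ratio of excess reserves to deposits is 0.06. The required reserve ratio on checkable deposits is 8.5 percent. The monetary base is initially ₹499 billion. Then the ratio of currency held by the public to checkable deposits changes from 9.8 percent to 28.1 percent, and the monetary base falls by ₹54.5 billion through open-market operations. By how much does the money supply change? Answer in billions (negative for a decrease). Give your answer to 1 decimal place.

-918.1 billion

Before: m₁ = (1 + 0.098) / (0.085 + 0.06 + 0.098) ≈ 4.51852, MB₁ = 499, so M₁ = 4.51852 × 499 ≈ 2254.7415 billion.
After: m₂ = (1 + 0.281) / (0.085 + 0.06 + 0.281) ≈ 3.00704, MB₂ = 499 − 54.5 = 444.5, so M₂ = 3.00704 × 444.5 ≈ 1336.6293 billion.
ΔM = M₂ − M₁ = 1336.6293 − 2254.7415 = -918.1122 billion.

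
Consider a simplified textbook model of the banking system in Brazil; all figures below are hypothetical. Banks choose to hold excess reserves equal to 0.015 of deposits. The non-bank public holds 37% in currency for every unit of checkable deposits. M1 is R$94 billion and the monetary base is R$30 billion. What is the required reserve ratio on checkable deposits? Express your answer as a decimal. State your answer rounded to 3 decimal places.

Using m = M/MB = 94/30 ≈ 3.133333. Since m = (1 + c)/(c + rr + e), the denominator satisfies c + rr + e = (1 + c)/m = (1 + 0.37) / 3.133333 ≈ 0.437234.
With c = 0.37 and e = 0.015, the required reserve ratio on checkable deposits is 0.437234 − 0.37 − 0.015 = 0.052234.

0.052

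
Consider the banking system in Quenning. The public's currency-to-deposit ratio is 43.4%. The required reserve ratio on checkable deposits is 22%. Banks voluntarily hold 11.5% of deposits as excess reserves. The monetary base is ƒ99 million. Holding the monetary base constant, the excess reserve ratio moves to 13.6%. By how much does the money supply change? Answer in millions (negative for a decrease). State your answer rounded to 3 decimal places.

Initially m₁ = (1 + 0.434) / (0.22 + 0.115 + 0.434) ≈ 1.864759, so M₁ = 1.864759 × 99 ≈ 184.6111 million.
After the change m₂ = (1 + 0.434) / (0.22 + 0.136 + 0.434) ≈ 1.815190, so M₂ = 1.815190 × 99 ≈ 179.7038 million.
ΔM = M₂ − M₁ = 179.7038 − 184.6111 = -4.9073 million.

-4.907 million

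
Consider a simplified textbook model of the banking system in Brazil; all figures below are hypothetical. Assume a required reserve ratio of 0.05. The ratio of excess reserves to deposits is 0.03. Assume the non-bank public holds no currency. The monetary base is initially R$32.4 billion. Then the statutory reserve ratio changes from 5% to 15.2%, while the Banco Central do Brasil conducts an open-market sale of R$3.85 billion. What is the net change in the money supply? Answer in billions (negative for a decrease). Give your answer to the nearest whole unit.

Before: m₁ = 1 / (0.05 + 0.03) = 12.5, MB₁ = 32.4, so M₁ = 12.5 × 32.4 = 405 billion.
After: m₂ = 1 / (0.152 + 0.03) ≈ 5.4945, MB₂ = 32.4 − 3.85 = 28.55, so M₂ = 5.4945 × 28.55 ≈ 156.868 billion.
ΔM = M₂ − M₁ = 156.868 − 405 = -248.132 billion.

-248 billion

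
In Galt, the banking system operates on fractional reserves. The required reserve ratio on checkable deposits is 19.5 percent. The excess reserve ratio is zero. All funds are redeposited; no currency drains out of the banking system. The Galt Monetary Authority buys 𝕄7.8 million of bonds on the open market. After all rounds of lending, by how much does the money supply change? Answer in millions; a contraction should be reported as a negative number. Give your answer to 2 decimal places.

The simple money multiplier is m = 1/rr = 1/0.195 ≈ 5.1282.
An open-market purchase increases the monetary base by 7.8 million, so ΔM = m × ΔMB = 5.1282 × 7.8 ≈ 40 million.

𝕄40.00 million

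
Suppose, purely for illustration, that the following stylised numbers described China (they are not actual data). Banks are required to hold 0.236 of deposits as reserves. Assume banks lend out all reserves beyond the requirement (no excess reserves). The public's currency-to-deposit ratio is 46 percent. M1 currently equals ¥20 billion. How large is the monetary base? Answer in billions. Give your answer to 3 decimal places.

¥9.534 billion

The money multiplier is m = (1 + c) / (rr + c) = (1 + 0.46) / (0.236 + 0.46) ≈ 2.097701.
MB = M / m = 20 / 2.097701 ≈ 9.5342 billion.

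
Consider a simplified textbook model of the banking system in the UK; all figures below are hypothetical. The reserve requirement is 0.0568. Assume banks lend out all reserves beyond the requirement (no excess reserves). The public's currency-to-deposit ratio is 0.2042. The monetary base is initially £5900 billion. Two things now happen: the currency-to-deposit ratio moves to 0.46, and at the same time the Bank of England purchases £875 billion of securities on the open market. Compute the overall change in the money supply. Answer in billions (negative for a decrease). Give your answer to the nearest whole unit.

-8081 billion

Before: m₁ = (1 + 0.2042) / (0.0568 + 0.2042) ≈ 4.61379, MB₁ = 5900, so M₁ = 4.61379 × 5900 = 27221.361 billion.
After: m₂ = (1 + 0.46) / (0.0568 + 0.46) ≈ 2.82508, MB₂ = 5900 + 875 = 6775, so M₂ = 2.82508 × 6775 = 19139.917 billion.
ΔM = M₂ − M₁ = 19139.917 − 27221.361 = -8081.444 billion.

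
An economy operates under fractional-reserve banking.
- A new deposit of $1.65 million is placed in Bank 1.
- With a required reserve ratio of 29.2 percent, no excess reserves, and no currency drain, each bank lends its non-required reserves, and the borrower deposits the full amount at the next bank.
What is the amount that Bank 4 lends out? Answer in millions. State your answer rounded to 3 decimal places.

Each bank lends a fraction (1 − rr) = 0.7080 of the deposit it receives, so Bank 4 receives 1.65·0.7080^3 and lends 1.65·0.7080^4 ≈ 0.4146 million.

$0.415 million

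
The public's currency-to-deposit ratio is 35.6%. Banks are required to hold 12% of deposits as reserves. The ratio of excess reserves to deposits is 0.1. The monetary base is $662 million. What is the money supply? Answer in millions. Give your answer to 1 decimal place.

$1558.5 million

The money multiplier is m = (1 + c) / (rr + e + c) = (1 + 0.356) / (0.12 + 0.1 + 0.356) ≈ 2.35417.
So M = m × MB = 2.35417 × 662 ≈ 1558.4605 million.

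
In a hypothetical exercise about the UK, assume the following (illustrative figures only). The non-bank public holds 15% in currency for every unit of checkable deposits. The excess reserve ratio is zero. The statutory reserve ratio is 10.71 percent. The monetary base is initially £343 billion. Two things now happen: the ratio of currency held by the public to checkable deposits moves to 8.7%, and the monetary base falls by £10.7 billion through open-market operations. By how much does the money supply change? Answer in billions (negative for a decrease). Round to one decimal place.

£326.7 billion

Before: m₁ = (1 + 0.15) / (0.1071 + 0.15) ≈ 4.47297, MB₁ = 343, so M₁ = 4.47297 × 343 ≈ 1534.2287 billion.
After: m₂ = (1 + 0.087) / (0.1071 + 0.087) ≈ 5.60021, MB₂ = 343 − 10.7 = 332.3, so M₂ = 5.60021 × 332.3 ≈ 1860.9498 billion.
ΔM = M₂ − M₁ = 1860.9498 − 1534.2287 = 326.7211 billion.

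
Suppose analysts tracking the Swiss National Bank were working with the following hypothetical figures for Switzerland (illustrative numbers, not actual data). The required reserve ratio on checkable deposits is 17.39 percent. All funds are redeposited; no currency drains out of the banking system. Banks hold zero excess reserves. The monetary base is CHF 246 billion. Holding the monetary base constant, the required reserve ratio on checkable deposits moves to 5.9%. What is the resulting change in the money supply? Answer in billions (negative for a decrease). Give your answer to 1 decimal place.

Initially m₁ = 1 / (0.1739) ≈ 5.75043, so M₁ = 5.75043 × 246 ≈ 1414.6058 billion.
After the change m₂ = 1 / (0.059) ≈ 16.94915, so M₂ = 16.94915 × 246 = 4169.4909 billion.
ΔM = M₂ − M₁ = 4169.4909 − 1414.6058 = 2754.8851 billion.

CHF 2754.9 billion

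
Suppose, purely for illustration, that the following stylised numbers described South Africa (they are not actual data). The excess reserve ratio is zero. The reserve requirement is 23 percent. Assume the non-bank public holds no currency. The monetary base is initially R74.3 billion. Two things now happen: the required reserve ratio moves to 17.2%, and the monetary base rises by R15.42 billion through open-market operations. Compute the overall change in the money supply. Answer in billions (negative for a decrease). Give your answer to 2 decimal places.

Before: m₁ = 1 / (0.23) ≈ 4.34783, MB₁ = 74.3, so M₁ = 4.34783 × 74.3 ≈ 323.0438 billion.
After: m₂ = 1 / (0.172) ≈ 5.81395, MB₂ = 74.3 + 15.42 = 89.72, so M₂ = 5.81395 × 89.72 ≈ 521.6276 billion.
ΔM = M₂ − M₁ = 521.6276 − 323.0438 = 198.5838 billion.

R198.58 billion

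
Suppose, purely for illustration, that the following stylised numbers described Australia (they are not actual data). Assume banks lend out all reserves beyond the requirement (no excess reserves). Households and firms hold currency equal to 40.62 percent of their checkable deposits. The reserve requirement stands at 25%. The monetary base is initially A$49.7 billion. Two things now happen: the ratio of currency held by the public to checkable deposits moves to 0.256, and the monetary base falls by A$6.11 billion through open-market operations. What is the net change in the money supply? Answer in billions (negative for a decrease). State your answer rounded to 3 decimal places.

Before: m₁ = (1 + 0.4062) / (0.25 + 0.4062) ≈ 2.142944, MB₁ = 49.7, so M₁ = 2.142944 × 49.7 ≈ 106.5043 billion.
After: m₂ = (1 + 0.256) / (0.25 + 0.256) ≈ 2.482213, MB₂ = 49.7 − 6.11 = 43.59, so M₂ = 2.482213 × 43.59 ≈ 108.1997 billion.
ΔM = M₂ − M₁ = 108.1997 − 106.5043 = 1.6954 billion.

A$1.695 billion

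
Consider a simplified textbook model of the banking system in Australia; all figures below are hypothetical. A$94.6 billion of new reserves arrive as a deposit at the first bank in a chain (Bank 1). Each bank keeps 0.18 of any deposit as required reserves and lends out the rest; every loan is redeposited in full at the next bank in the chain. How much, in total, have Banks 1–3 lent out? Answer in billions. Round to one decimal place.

Bank i lends (1 − rr)^i of the original deposit: Bank 1 lends 94.6·0.8200 = 77.5720, Bank 2 lends 94.6·0.8200² ≈ 63.6090, and so on.
Summing a geometric series: total = 94.6·[0.8200·(1 − 0.8200^3) / (1 − 0.8200)] ≈ 193.3405 billion.

A$193.3 billion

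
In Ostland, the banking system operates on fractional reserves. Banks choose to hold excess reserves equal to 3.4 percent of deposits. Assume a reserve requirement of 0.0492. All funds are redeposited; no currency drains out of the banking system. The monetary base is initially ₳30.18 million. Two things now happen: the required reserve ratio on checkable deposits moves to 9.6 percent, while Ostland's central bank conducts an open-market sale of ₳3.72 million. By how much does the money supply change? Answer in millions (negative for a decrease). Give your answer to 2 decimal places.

-159.20 million

Before: m₁ = 1 / (0.0492 + 0.034) ≈ 12.01923, MB₁ = 30.18, so M₁ = 12.01923 × 30.18 ≈ 362.7404 million.
After: m₂ = 1 / (0.096 + 0.034) ≈ 7.69231, MB₂ = 30.18 − 3.72 = 26.46, so M₂ = 7.69231 × 26.46 ≈ 203.5385 million.
ΔM = M₂ − M₁ = 203.5385 − 362.7404 = -159.2019 million.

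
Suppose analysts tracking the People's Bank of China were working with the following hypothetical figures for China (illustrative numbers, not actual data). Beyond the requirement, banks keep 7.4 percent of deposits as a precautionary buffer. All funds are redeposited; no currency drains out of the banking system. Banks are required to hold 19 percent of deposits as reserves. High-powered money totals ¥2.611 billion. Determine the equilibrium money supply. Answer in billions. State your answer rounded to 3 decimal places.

The money multiplier is m = 1 / (rr + e) = 1 / (0.19 + 0.074) ≈ 3.78788.
So M = m × MB = 3.78788 × 2.611 ≈ 9.8902 billion.

¥9.890 billion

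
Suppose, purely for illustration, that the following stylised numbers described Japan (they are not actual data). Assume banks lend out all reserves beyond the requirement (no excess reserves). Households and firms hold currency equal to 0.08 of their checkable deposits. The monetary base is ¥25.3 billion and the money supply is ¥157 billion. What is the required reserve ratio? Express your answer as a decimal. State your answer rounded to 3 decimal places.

Using m = M/MB = 157/25.3 ≈ 6.205534. Since m = (1 + c)/(c + rr + e), the denominator satisfies c + rr + e = (1 + c)/m = (1 + 0.08) / 6.205534 ≈ 0.174038.
With c = 0.08 and e = 0, the required reserve ratio is 0.174038 − 0.08 − 0 = 0.094038.

0.094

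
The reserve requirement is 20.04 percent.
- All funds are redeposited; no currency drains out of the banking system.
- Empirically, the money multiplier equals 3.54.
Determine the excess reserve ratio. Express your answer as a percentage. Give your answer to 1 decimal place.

8.2%

Using m = 3.54. Since m = (1 + c)/(c + rr + e), the denominator satisfies c + rr + e = (1 + c)/m = (1 + 0) / 3.54 ≈ 0.282486.
With c = 0 and rr = 0.2004, the excess reserve ratio is 0.282486 − 0 − 0.2004 = 0.082086.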